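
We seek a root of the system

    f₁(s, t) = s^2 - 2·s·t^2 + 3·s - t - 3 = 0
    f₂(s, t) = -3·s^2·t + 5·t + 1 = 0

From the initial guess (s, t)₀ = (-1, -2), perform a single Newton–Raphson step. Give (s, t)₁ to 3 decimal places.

(-1.139, -1.336)

At (-1, -2): F = (5.000, -3.000).
Jacobian J = [[2·s - 2·t^2 + 3, -4·s·t - 1], [-6·s·t, -3·s^2 + 5]].
At the point, J = [[-7.000, -9.000], [-12.000, 2.000]] (det J = -122.000).
Solving J·Δ = −F gives Δ = (-0.139, 0.664).
Then the next iterate is (s, t)₁ = (-1.139, -1.336).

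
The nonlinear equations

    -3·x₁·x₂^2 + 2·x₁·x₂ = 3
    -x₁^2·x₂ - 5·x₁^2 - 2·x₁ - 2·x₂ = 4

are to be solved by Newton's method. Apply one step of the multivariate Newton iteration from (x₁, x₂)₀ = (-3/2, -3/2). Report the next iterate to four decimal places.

(-0.6945, -1.2714)

At (-3/2, -3/2): F = (11.6250, -5.8750).
Jacobian J = [[-3·x₂^2 + 2·x₂, -6·x₁·x₂ + 2·x₁], [-2·x₁·x₂ - 10·x₁ - 2, -x₁^2 - 2]].
At the point, J = [[-9.7500, -16.5000], [8.5000, -4.2500]] (det J = 181.6875).
Solving J·Δ = −F gives Δ = (0.8055, 0.2286).
Then the next iterate is (x₁, x₂)₁ = (-0.6945, -1.2714).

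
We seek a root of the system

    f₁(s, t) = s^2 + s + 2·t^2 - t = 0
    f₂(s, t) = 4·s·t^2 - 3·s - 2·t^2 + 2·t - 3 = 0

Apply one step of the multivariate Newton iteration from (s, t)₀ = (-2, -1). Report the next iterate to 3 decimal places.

At (-2, -1): F = (5.000, -9.000).
Jacobian J = [[2·s + 1, 4·t - 1], [4·t^2 - 3, 8·s·t - 4·t + 2]].
At the point, J = [[-3.000, -5.000], [1.000, 22.000]] (det J = -61.000).
Solving J·Δ = −F gives Δ = (1.066, 0.361).
Then the next iterate is (s, t)₁ = (-0.934, -0.639).

(-0.934, -0.639)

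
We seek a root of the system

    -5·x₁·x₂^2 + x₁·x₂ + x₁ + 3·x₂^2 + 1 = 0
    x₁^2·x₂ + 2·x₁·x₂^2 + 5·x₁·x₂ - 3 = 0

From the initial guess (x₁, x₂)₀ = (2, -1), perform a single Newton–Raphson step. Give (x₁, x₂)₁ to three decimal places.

At (2, -1): F = (-6.000, -13.000).
Jacobian J = [[-5·x₂^2 + x₂ + 1, -10·x₁·x₂ + x₁ + 6·x₂], [2·x₁·x₂ + 2·x₂^2 + 5·x₂, x₁^2 + 4·x₁·x₂ + 5·x₁]].
At the point, J = [[-5.000, 16.000], [-7.000, 6.000]] (det J = 82.000).
Solving J·Δ = −F gives Δ = (-2.098, -0.280).
Then the next iterate is (x₁, x₂)₁ = (-0.098, -1.280).

(-0.098, -1.280)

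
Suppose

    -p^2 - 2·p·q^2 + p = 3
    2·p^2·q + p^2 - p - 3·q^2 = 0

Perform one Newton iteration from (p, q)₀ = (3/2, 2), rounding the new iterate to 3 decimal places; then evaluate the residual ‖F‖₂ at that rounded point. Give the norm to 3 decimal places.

5.401

At (3/2, 2): F = (-15.750, -2.250).
Jacobian J = [[-2·p - 2·q^2 + 1, -4·p·q], [4·p·q + 2·p - 1, 2·p^2 - 6·q]].
At the point, J = [[-10.000, -12.000], [14.000, -7.500]] (det J = 243.000).
Solving J·Δ = −F gives Δ = (-0.375, -1.000).
Then the next iterate is (p, q)₁ = (1.125, 1.000).
Re-evaluating at (1.125, 1.000): F = (-5.39062, -0.32812), so ‖F‖₂ = 5.401.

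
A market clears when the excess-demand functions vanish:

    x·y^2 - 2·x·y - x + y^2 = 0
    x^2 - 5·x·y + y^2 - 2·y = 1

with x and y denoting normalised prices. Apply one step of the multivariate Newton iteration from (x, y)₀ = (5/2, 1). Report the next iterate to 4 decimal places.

At (5/2, 1): F = (-4.0000, -8.2500).
Jacobian J = [[y^2 - 2·y - 1, 2·x·y - 2·x + 2·y], [2·x - 5·y, -5·x + 2·y - 2]].
At the point, J = [[-2.0000, 2.0000], [0.0000, -12.5000]] (det J = 25.0000).
Solving J·Δ = −F gives Δ = (-2.6600, -0.6600).
Then the next iterate is (x, y)₁ = (-0.1600, 0.3400).

(-0.1600, 0.3400)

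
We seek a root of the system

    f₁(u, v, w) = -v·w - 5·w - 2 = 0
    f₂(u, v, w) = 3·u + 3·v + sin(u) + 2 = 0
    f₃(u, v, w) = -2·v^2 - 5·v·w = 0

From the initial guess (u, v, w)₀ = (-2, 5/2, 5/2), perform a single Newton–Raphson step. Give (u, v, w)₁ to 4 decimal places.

(-2.4221, 2.0000, -0.1000)

At (-2, 5/2, 5/2): F = (-20.7500, 2.590703, -43.7500).
Jacobian J = [[0, -w, -v - 5], [cos(u) + 3, 3, 0], [0, -4·v - 5·w, -5·v]].
At the point, J = [[0.0000, -2.5000, -7.5000], [2.583853, 3.0000, 0.0000], [0.0000, -22.5000, -12.5000]] (det J = 355.279810).
Solving J·Δ = −F gives Δ = (-0.4221, -0.5000, -2.6000).
Then the next iterate is (u, v, w)₁ = (-2.4221, 2.0000, -0.1000).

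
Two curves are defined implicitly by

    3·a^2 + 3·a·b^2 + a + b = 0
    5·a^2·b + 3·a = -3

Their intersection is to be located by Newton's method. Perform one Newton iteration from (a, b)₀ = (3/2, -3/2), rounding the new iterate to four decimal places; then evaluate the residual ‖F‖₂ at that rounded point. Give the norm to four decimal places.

At (3/2, -3/2): F = (16.8750, -9.3750).
Jacobian J = [[6·a + 3·b^2 + 1, 6·a·b + 1], [10·a·b + 3, 5·a^2]].
At the point, J = [[16.7500, -12.5000], [-19.5000, 11.2500]] (det J = -55.3125).
Solving J·Δ = −F gives Δ = (1.3136, 3.1102).
Then the next iterate is (a, b)₁ = (2.8136, 1.6102).
Re-evaluating at (2.8136, 1.6102): F = (50.057669, 75.175293), so ‖F‖₂ = 90.3166.

90.3166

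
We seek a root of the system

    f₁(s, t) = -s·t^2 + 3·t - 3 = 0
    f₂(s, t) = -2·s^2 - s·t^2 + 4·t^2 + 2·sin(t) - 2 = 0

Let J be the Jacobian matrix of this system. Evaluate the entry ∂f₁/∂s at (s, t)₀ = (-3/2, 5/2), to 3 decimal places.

-6.250

∂f₁/∂s = -t^2.
At (-3/2, 5/2) this is -6.250.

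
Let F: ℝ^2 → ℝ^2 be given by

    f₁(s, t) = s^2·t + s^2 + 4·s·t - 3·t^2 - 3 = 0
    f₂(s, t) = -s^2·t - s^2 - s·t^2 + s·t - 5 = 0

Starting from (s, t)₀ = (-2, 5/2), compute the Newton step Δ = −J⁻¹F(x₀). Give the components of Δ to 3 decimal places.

(1.843, -1.849)

At (-2, 5/2): F = (-27.750, -11.500).
Jacobian J = [[2·s·t + 2·s + 4·t, s^2 + 4·s - 6·t], [-2·s·t - 2·s - t^2 + t, -s^2 - 2·s·t + s]].
At the point, J = [[-4.000, -19.000], [10.250, 4.000]] (det J = 178.750).
Solving J·Δ = −F gives Δ = (1.843, -1.849).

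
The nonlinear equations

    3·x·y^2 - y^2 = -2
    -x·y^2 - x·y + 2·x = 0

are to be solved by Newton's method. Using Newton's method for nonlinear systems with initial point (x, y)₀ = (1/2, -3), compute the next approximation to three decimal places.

(0.315, -2.495)

At (1/2, -3): F = (6.500, -2.000).
Jacobian J = [[3·y^2, 6·x·y - 2·y], [-y^2 - y + 2, -2·x·y - x]].
At the point, J = [[27.000, -3.000], [-4.000, 2.500]] (det J = 55.500).
Solving J·Δ = −F gives Δ = (-0.185, 0.505).
Then the next iterate is (x, y)₁ = (0.315, -2.495).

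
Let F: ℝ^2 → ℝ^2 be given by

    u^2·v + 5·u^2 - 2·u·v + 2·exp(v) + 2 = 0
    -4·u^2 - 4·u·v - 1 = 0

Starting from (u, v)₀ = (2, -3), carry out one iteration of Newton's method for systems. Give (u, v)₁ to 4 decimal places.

(0.4096, -1.3298)

At (2, -3): F = (22.099574, 7.0000).
Jacobian J = [[2·u·v + 10·u - 2·v, u^2 - 2·u + 2·exp(v)], [-8·u - 4·v, -4·u]].
At the point, J = [[14.0000, 0.099574], [-4.0000, -8.0000]] (det J = -111.601703).
Solving J·Δ = −F gives Δ = (-1.5904, 1.6702).
Then the next iterate is (u, v)₁ = (0.4096, -1.3298).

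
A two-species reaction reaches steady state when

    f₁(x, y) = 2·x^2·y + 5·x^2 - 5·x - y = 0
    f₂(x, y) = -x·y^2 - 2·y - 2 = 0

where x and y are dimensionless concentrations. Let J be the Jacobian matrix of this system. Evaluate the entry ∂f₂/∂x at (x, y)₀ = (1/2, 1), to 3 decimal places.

-1.000

∂f₂/∂x = -y^2.
At (1/2, 1) this is -1.000.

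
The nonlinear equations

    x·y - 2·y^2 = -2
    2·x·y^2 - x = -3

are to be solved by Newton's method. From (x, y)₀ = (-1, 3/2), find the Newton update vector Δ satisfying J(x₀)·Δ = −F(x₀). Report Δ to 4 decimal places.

At (-1, 3/2): F = (-4.0000, -0.5000).
Jacobian J = [[y, x - 4·y], [2·y^2 - 1, 4·x·y]].
At the point, J = [[1.5000, -7.0000], [3.5000, -6.0000]] (det J = 15.5000).
Solving J·Δ = −F gives Δ = (-1.3226, -0.8548).

(-1.3226, -0.8548)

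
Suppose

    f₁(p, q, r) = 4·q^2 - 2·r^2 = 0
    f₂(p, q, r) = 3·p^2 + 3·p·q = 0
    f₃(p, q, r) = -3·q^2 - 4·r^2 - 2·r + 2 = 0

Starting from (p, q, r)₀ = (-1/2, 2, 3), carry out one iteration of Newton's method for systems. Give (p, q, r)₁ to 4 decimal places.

At (-1/2, 2, 3): F = (-2.0000, -2.2500, -52.0000).
Jacobian J = [[0, 8·q, -4·r], [6·p + 3·q, 3·p, 0], [0, -6·q, -8·r - 2]].
At the point, J = [[0.0000, 16.0000, -12.0000], [3.0000, -1.5000, 0.0000], [0.0000, -12.0000, -26.0000]] (det J = 1680.0000).
Solving J·Δ = −F gives Δ = (0.2393, -1.0214, -1.5286).
Then the next iterate is (p, q, r)₁ = (-0.2607, 0.9786, 1.4714).

(-0.2607, 0.9786, 1.4714)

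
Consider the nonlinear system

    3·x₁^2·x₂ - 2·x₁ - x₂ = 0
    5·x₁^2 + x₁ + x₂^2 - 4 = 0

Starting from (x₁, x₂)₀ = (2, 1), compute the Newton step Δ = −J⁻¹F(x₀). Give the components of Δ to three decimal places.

(-0.924, 0.204)

At (2, 1): F = (7.000, 19.000).
Jacobian J = [[6·x₁·x₂ - 2, 3·x₁^2 - 1], [10·x₁ + 1, 2·x₂]].
At the point, J = [[10.000, 11.000], [21.000, 2.000]] (det J = -211.000).
Solving J·Δ = −F gives Δ = (-0.924, 0.204).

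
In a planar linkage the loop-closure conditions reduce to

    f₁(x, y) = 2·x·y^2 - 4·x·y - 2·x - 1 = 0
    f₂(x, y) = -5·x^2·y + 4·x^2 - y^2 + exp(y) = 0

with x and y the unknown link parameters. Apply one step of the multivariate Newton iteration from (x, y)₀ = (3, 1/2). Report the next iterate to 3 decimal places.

At (3, 1/2): F = (-11.500, 14.89872).
Jacobian J = [[2·y^2 - 4·y - 2, 4·x·y - 4·x], [-10·x·y + 8·x, -5·x^2 - 2·y + exp(y)]].
At the point, J = [[-3.500, -6.000], [9.000, -44.35128]] (det J = 209.22948).
Solving J·Δ = −F gives Δ = (-2.865, -0.245).
Then the next iterate is (x, y)₁ = (0.135, 0.255).

(0.135, 0.255)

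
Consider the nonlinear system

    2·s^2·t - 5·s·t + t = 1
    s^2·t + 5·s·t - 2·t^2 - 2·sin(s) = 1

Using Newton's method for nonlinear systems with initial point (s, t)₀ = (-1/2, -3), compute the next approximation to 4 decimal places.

(-0.1859, -1.3989)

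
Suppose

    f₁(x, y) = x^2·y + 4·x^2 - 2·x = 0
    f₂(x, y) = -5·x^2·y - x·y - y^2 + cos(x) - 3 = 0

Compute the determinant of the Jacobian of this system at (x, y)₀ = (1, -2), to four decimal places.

-25.1585

J = [[2·x·y + 8·x - 2, x^2], [-10·x·y - y - sin(x), -5·x^2 - x - 2·y]].
At the point, J = [[2.0000, 1.0000], [21.158529, -2.0000]].
det J = -25.1585.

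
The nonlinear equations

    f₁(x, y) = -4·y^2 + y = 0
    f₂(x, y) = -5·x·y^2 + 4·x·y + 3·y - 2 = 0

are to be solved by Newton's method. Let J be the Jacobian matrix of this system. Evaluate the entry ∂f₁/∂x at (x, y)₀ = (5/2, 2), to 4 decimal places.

∂f₁/∂x = 0.
At (5/2, 2) this is 0.0000.

0.0000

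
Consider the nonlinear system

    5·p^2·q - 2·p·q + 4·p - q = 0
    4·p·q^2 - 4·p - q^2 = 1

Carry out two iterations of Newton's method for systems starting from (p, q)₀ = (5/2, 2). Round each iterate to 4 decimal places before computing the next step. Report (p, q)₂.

At (5/2, 2): F = (60.5000, 25.0000).
Jacobian J = [[10·p·q - 2·q + 4, 5·p^2 - 2·p - 1], [4·q^2 - 4, 8·p·q - 2·q]].
At the point, J = [[50.0000, 25.2500], [12.0000, 36.0000]] (det J = 1497.0000).
Solving J·Δ = −F gives Δ = (-1.0332, -0.3500).
Then the next iterate is (p, q)₁ = (1.4668, 1.6500).
Round to (1.4668, 1.6500) and repeat: F = (17.126653, 6.383752), J = [[24.9022, 6.823911], [6.8900, 16.061760]].
Δ = (-0.6560, -0.1161), so (p, q)₂ = (0.8108, 1.5339).

(0.8108, 1.5339)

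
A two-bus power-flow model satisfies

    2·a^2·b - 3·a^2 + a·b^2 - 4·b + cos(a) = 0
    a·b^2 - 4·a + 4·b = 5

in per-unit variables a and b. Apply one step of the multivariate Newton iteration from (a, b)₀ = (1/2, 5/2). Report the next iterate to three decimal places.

At (1/2, 5/2): F = (-5.49742, 6.125).
Jacobian J = [[4·a·b - 6·a + b^2 - sin(a), 2·a^2 + 2·a·b - 4], [b^2 - 4, 2·a·b + 4]].
At the point, J = [[7.77057, -1.000], [2.250, 6.500]] (det J = 52.75873).
Solving J·Δ = −F gives Δ = (0.561, -1.137).
Then the next iterate is (a, b)₁ = (1.061, 1.363).

(1.061, 1.363)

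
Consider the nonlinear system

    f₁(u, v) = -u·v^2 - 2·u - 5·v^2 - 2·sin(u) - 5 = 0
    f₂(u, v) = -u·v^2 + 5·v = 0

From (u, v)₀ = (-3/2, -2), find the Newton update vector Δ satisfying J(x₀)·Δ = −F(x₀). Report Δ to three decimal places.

(-1.127, 0.506)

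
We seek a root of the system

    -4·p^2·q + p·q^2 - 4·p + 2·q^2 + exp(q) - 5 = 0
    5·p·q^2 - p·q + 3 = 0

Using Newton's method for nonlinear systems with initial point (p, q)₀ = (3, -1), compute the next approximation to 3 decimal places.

(3.368, -0.297)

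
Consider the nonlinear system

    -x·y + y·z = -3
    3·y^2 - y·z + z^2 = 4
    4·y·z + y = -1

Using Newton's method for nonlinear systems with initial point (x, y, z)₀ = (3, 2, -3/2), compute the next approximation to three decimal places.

(2.319, 1.265, -0.834)

At (3, 2, -3/2): F = (-6.000, 13.250, -9.000).
Jacobian J = [[-y, -x + z, y], [0, 6·y - z, -y + 2·z], [0, 4·z + 1, 4·y]].
At the point, J = [[-2.000, -4.500, 2.000], [0.000, 13.500, -5.000], [0.000, -5.000, 8.000]] (det J = -166.000).
Solving J·Δ = −F gives Δ = (-0.681, -0.735, 0.666).
Then the next iterate is (x, y, z)₁ = (2.319, 1.265, -0.834).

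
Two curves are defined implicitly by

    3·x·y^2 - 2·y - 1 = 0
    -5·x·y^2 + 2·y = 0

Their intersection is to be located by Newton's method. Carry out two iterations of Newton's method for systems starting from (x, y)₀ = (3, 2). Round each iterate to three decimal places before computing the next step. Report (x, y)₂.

At (3, 2): F = (31.000, -56.000).
Jacobian J = [[3·y^2, 6·x·y - 2], [-5·y^2, -10·x·y + 2]].
At the point, J = [[12.000, 34.000], [-20.000, -58.000]] (det J = -16.000).
Solving J·Δ = −F gives Δ = (6.625, -3.250).
Then the next iterate is (x, y)₁ = (9.625, -1.250).
Round to (9.625, -1.250) and repeat: F = (46.61719, -77.69531), J = [[4.68750, -74.18750], [-7.81250, 122.31250]].
Δ = (-9.945, 0.000), so (x, y)₂ = (-0.320, -1.250).

(-0.320, -1.250)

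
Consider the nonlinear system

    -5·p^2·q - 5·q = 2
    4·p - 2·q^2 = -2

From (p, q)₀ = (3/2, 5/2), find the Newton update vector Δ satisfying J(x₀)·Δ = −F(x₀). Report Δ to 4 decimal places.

(-0.8026, -0.7710)

At (3/2, 5/2): F = (-42.6250, -4.5000).
Jacobian J = [[-10·p·q, -5·p^2 - 5], [4, -4·q]].
At the point, J = [[-37.5000, -16.2500], [4.0000, -10.0000]] (det J = 440.0000).
Solving J·Δ = −F gives Δ = (-0.8026, -0.7710).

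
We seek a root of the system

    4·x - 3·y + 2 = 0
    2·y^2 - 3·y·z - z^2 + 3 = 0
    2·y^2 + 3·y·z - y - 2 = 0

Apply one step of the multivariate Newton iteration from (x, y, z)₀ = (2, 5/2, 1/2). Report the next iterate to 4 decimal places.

At (2, 5/2, 1/2): F = (2.5000, 11.5000, 11.7500).
Jacobian J = [[4, -3, 0], [0, 4·y - 3·z, -3·y - 2·z], [0, 4·y + 3·z - 1, 3·y]].
At the point, J = [[4.0000, -3.0000, 0.0000], [0.0000, 8.5000, -8.5000], [0.0000, 10.5000, 7.5000]] (det J = 612.0000).
Solving J·Δ = −F gives Δ = (-1.5374, -1.2165, 0.1364).
Then the next iterate is (x, y, z)₁ = (0.4626, 1.2835, 0.6364).

(0.4626, 1.2835, 0.6364)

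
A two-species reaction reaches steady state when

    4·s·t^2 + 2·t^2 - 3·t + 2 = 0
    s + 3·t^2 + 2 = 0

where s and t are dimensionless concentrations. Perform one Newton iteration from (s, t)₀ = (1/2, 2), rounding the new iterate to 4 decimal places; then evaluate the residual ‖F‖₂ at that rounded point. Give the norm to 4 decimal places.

5.2522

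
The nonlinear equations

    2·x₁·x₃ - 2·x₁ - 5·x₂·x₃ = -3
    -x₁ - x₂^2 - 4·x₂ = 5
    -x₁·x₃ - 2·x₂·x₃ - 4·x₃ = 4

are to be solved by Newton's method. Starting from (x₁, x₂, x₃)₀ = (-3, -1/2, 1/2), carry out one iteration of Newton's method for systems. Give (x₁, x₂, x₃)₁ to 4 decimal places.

At (-3, -1/2, 1/2): F = (7.2500, -0.2500, -4.0000).
Jacobian J = [[2·x₃ - 2, -5·x₃, 2·x₁ - 5·x₂], [-1, -2·x₂ - 4, 0], [-x₃, -2·x₃, -x₁ - 2·x₂ - 4]].
At the point, J = [[-1.0000, -2.5000, -3.5000], [-1.0000, -3.0000, 0.0000], [-0.5000, -1.0000, 0.0000]] (det J = 1.7500).
Solving J·Δ = −F gives Δ = (-23.5000, 7.7500, 3.2500).
Then the next iterate is (x₁, x₂, x₃)₁ = (-26.5000, 7.2500, 3.7500).

(-26.5000, 7.2500, 3.7500)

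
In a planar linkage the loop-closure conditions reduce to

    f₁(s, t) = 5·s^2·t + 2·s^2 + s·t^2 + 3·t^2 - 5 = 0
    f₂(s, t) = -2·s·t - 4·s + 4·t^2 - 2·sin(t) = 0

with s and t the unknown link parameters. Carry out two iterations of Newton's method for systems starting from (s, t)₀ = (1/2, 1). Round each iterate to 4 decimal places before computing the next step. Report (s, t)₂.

(0.4261, 1.0384)

At (1/2, 1): F = (0.2500, -0.682942).
Jacobian J = [[10·s·t + 4·s + t^2, 5·s^2 + 2·s·t + 6·t], [-2·t - 4, -2·s + 8·t - 2·cos(t)]].
At the point, J = [[8.0000, 8.2500], [-6.0000, 5.919395]] (det J = 96.855163).
Solving J·Δ = −F gives Δ = (-0.0735, 0.0409).
Then the next iterate is (s, t)₁ = (0.4265, 1.0409).
Round to (0.4265, 1.0409) and repeat: F = (0.023034, 0.014285), J = [[7.228911, 8.042799], [-6.0818, 6.463312]].
Δ = (-0.0004, -0.0025), so (s, t)₂ = (0.4261, 1.0384).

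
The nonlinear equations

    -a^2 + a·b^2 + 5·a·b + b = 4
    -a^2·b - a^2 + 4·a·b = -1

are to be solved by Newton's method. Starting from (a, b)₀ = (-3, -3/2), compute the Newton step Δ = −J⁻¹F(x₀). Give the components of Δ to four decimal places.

(1.5021, 0.4753)

At (-3, -3/2): F = (1.2500, 23.5000).
Jacobian J = [[-2·a + b^2 + 5·b, 2·a·b + 5·a + 1], [-2·a·b - 2·a + 4·b, -a^2 + 4·a]].
At the point, J = [[0.7500, -5.0000], [-9.0000, -21.0000]] (det J = -60.7500).
Solving J·Δ = −F gives Δ = (1.5021, 0.4753).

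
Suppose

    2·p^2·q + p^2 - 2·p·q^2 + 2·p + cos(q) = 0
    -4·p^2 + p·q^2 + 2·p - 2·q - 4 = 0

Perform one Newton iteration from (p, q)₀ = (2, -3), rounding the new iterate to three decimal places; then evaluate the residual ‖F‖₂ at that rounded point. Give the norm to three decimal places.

At (2, -3): F = (-52.98999, 8.000).
Jacobian J = [[4·p·q + 2·p - 2·q^2 + 2, 2·p^2 - 4·p·q - sin(q)], [-8·p + q^2 + 2, 2·p·q - 2]].
At the point, J = [[-36.000, 32.14112], [-5.000, -14.000]] (det J = 664.70560).
Solving J·Δ = −F gives Δ = (-0.729, 0.832).
Then the next iterate is (p, q)₁ = (1.271, -2.168).
Re-evaluating at (1.271, -2.168): F = (-15.35741, 2.39022), so ‖F‖₂ = 15.542.

15.542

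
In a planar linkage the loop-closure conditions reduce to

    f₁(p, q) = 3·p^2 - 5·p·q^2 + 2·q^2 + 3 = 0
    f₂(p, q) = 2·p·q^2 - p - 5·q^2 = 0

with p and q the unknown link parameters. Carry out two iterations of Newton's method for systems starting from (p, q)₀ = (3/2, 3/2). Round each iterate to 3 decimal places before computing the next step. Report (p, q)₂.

(3.612, 1.817)

At (3/2, 3/2): F = (-2.625, -6.000).
Jacobian J = [[6·p - 5·q^2, -10·p·q + 4·q], [2·q^2 - 1, 4·p·q - 10·q]].
At the point, J = [[-2.250, -16.500], [3.500, -6.000]] (det J = 71.250).
Solving J·Δ = −F gives Δ = (1.168, -0.318).
Then the next iterate is (p, q)₁ = (2.668, 1.182).
Round to (2.668, 1.182) and repeat: F = (8.51129, -2.19857), J = [[9.02238, -26.80776], [1.79425, 0.79430]].
Δ = (0.944, 0.635), so (p, q)₂ = (3.612, 1.817).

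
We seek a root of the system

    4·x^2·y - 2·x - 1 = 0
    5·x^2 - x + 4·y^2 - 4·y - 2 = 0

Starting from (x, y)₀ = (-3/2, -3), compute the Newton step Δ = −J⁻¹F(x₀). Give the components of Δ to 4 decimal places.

(0.2119, 1.9771)

At (-3/2, -3): F = (-25.0000, 58.7500).
Jacobian J = [[8·x·y - 2, 4·x^2], [10·x - 1, 8·y - 4]].
At the point, J = [[34.0000, 9.0000], [-16.0000, -28.0000]] (det J = -808.0000).
Solving J·Δ = −F gives Δ = (0.2119, 1.9771).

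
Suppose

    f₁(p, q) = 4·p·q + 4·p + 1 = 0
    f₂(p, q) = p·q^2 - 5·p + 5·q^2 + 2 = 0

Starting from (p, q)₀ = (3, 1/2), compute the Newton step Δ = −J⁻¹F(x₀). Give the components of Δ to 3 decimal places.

(-2.705, -0.231)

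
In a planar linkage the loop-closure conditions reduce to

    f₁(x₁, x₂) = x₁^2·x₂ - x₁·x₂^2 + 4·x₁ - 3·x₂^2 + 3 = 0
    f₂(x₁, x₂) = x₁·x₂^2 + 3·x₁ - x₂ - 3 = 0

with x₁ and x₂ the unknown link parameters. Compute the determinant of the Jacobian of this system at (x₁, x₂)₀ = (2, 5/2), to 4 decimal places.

264.0000

J = [[2·x₁·x₂ - x₂^2 + 4, x₁^2 - 2·x₁·x₂ - 6·x₂], [x₂^2 + 3, 2·x₁·x₂ - 1]].
At the point, J = [[7.7500, -21.0000], [9.2500, 9.0000]].
det J = 264.0000.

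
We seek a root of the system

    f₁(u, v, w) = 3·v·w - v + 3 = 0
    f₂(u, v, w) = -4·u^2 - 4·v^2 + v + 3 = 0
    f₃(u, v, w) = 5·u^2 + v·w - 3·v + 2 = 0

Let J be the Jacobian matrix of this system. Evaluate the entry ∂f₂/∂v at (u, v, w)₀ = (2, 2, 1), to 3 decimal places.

-15.000

∂f₂/∂v = -8·v + 1.
At (2, 2, 1) this is -15.000.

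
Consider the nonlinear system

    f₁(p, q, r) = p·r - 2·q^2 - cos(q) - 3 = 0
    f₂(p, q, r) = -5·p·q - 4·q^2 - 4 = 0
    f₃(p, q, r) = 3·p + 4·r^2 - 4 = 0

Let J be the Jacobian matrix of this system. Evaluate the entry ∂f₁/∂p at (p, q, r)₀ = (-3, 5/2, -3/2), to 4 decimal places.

-1.5000

∂f₁/∂p = r.
At (-3, 5/2, -3/2) this is -1.5000.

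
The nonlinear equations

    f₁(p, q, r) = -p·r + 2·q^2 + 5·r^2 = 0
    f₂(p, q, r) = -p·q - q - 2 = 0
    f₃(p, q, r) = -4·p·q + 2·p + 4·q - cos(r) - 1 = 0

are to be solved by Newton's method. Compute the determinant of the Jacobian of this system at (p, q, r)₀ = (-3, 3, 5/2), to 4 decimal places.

J = [[-r, 4·q, -p + 10·r], [-q, -p - 1, 0], [-4·q + 2, -4·p + 4, sin(r)]].
At the point, J = [[-2.5000, 12.0000, 28.0000], [-3.0000, 2.0000, 0.0000], [-10.0000, 16.0000, 0.598472]].
det J = -765.4474.

-765.4474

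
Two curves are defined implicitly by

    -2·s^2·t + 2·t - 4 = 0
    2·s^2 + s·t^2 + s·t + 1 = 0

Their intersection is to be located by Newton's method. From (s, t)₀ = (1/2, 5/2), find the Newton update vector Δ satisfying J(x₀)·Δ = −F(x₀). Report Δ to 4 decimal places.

(-0.3072, -0.8574)

At (1/2, 5/2): F = (-0.2500, 5.8750).
Jacobian J = [[-4·s·t, -2·s^2 + 2], [4·s + t^2 + t, 2·s·t + s]].
At the point, J = [[-5.0000, 1.5000], [10.7500, 3.0000]] (det J = -31.1250).
Solving J·Δ = −F gives Δ = (-0.3072, -0.8574).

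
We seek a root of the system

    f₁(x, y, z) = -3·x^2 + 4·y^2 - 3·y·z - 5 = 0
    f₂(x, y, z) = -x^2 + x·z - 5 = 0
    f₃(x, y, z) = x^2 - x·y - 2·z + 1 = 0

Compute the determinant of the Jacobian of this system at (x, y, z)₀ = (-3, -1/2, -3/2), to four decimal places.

J = [[-6·x, 8·y - 3·z, -3·y], [-2·x + z, 0, x], [2·x - y, -x, -2]].
At the point, J = [[18.0000, 0.5000, 1.5000], [4.5000, 0.0000, -3.0000], [-5.5000, 3.0000, -2.0000]].
det J = 195.0000.

195.0000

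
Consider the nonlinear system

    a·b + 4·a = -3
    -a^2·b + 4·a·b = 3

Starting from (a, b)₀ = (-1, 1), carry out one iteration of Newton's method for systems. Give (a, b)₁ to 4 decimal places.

(-0.8947, -0.4737)

At (-1, 1): F = (-2.0000, -8.0000).
Jacobian J = [[b + 4, a], [-2·a·b + 4·b, -a^2 + 4·a]].
At the point, J = [[5.0000, -1.0000], [6.0000, -5.0000]] (det J = -19.0000).
Solving J·Δ = −F gives Δ = (0.1053, -1.4737).
Then the next iterate is (a, b)₁ = (-0.8947, -0.4737).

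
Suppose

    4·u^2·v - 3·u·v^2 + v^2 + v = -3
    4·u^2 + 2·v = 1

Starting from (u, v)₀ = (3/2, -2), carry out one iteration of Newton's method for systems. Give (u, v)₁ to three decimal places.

(1.061, -1.367)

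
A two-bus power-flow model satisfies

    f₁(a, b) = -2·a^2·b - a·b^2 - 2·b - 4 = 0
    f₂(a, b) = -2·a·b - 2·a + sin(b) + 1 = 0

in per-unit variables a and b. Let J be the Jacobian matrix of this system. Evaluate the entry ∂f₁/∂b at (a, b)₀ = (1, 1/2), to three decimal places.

-5.000

∂f₁/∂b = -2·a^2 - 2·a·b - 2.
At (1, 1/2) this is -5.000.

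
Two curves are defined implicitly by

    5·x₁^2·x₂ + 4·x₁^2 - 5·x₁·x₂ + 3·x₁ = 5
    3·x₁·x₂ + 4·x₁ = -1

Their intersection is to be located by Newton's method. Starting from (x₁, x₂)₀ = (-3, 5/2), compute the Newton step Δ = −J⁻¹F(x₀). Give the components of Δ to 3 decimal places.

(-1.613, -5.783)

At (-3, 5/2): F = (172.000, -33.500).
Jacobian J = [[10·x₁·x₂ + 8·x₁ - 5·x₂ + 3, 5·x₁^2 - 5·x₁], [3·x₂ + 4, 3·x₁]].
At the point, J = [[-108.500, 60.000], [11.500, -9.000]] (det J = 286.500).
Solving J·Δ = −F gives Δ = (-1.613, -5.783).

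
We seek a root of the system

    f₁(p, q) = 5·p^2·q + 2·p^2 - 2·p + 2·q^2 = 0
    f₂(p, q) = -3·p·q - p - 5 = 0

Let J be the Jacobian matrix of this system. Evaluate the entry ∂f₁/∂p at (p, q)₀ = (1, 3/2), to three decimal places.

∂f₁/∂p = 10·p·q + 4·p - 2.
At (1, 3/2) this is 17.000.

17.000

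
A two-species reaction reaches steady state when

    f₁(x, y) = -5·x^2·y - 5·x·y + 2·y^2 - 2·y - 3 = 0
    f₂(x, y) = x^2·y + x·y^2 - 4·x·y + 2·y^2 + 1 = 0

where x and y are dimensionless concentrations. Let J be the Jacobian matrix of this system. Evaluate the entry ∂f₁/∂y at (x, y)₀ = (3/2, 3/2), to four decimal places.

-14.7500

∂f₁/∂y = -5·x^2 - 5·x + 4·y - 2.
At (3/2, 3/2) this is -14.7500.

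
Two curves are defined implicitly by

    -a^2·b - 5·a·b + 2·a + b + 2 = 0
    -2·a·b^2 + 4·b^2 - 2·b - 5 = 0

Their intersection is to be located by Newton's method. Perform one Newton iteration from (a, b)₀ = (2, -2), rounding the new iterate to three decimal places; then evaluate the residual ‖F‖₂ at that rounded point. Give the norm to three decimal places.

8.997

At (2, -2): F = (32.000, -1.000).
Jacobian J = [[-2·a·b - 5·b + 2, -a^2 - 5·a + 1], [-2·b^2, -4·a·b + 8·b - 2]].
At the point, J = [[20.000, -13.000], [-8.000, -2.000]] (det J = -144.000).
Solving J·Δ = −F gives Δ = (-0.535, 1.639).
Then the next iterate is (a, b)₁ = (1.465, -0.361).
Re-evaluating at (1.465, -0.361): F = (7.98811, -4.13856), so ‖F‖₂ = 8.997.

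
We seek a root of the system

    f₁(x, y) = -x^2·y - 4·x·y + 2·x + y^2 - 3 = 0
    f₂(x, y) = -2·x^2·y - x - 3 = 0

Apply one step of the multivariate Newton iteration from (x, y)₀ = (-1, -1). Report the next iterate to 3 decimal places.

(3.667, -12.667)

At (-1, -1): F = (-7.000, 0.000).
Jacobian J = [[-2·x·y - 4·y + 2, -x^2 - 4·x + 2·y], [-4·x·y - 1, -2·x^2]].
At the point, J = [[4.000, 1.000], [-5.000, -2.000]] (det J = -3.000).
Solving J·Δ = −F gives Δ = (4.667, -11.667).
Then the next iterate is (x, y)₁ = (3.667, -12.667).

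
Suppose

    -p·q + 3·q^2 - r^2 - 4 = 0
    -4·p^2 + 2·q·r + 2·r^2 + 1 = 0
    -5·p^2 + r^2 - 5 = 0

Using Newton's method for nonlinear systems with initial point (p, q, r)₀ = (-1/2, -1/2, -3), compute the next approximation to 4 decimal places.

At (-1/2, -1/2, -3): F = (-12.5000, 21.0000, 2.7500).
Jacobian J = [[-q, -p + 6·q, -2·r], [-8·p, 2·r, 2·q + 4·r], [-10·p, 0, 2·r]].
At the point, J = [[0.5000, -2.5000, 6.0000], [4.0000, -6.0000, -13.0000], [5.0000, 0.0000, -6.0000]] (det J = 300.5000).
Solving J·Δ = −F gives Δ = (1.9189, 0.3215, 2.0574).
Then the next iterate is (p, q, r)₁ = (1.4189, -0.1785, -0.9426).

(1.4189, -0.1785, -0.9426)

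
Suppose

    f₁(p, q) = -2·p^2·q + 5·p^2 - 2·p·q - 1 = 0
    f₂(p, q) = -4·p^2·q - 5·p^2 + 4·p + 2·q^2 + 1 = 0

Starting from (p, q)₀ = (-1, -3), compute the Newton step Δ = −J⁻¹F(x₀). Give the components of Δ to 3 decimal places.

At (-1, -3): F = (4.000, 22.000).
Jacobian J = [[-4·p·q + 10·p - 2·q, -2·p^2 - 2·p], [-8·p·q - 10·p + 4, -4·p^2 + 4·q]].
At the point, J = [[-16.000, 0.000], [-10.000, -16.000]] (det J = 256.000).
Solving J·Δ = −F gives Δ = (0.250, 1.219).

(0.250, 1.219)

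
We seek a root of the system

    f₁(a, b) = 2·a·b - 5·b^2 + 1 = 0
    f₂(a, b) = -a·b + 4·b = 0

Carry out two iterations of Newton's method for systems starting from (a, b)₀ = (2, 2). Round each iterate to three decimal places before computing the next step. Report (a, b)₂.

At (2, 2): F = (-11.000, 4.000).
Jacobian J = [[2·b, 2·a - 10·b], [-b, -a + 4]].
At the point, J = [[4.000, -16.000], [-2.000, 2.000]] (det J = -24.000).
Solving J·Δ = −F gives Δ = (1.750, -0.250).
Then the next iterate is (a, b)₁ = (3.750, 1.750).
Round to (3.750, 1.750) and repeat: F = (-1.18750, 0.43750), J = [[3.500, -10.000], [-1.750, 0.250]].
Δ = (0.245, -0.033), so (a, b)₂ = (3.995, 1.717).

(3.995, 1.717)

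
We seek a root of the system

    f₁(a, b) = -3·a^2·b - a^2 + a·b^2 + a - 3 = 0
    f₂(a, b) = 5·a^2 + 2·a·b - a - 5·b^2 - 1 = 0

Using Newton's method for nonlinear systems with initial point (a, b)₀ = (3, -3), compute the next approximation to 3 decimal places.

(2.176, -1.862)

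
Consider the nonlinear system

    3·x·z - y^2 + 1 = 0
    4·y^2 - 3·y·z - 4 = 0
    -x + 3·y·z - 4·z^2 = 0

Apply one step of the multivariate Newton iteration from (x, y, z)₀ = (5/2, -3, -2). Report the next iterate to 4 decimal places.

(1.0864, -1.7531, -1.0617)

At (5/2, -3, -2): F = (-23.0000, 14.0000, -0.5000).
Jacobian J = [[3·z, -2·y, 3·x], [0, 8·y - 3·z, -3·y], [-1, 3·z, 3·y - 8·z]].
At the point, J = [[-6.0000, 6.0000, 7.5000], [0.0000, -18.0000, 9.0000], [-1.0000, -6.0000, 7.0000]] (det J = 243.0000).
Solving J·Δ = −F gives Δ = (-1.4136, 1.2469, 0.9383).
Then the next iterate is (x, y, z)₁ = (1.0864, -1.7531, -1.0617).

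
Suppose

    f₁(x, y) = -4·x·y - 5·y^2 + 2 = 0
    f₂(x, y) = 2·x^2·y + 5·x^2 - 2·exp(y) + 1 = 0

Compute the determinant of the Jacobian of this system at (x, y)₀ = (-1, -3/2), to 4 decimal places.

J = [[-4·y, -4·x - 10·y], [4·x·y + 10·x, 2·x^2 - 2·exp(y)]].
At the point, J = [[6.0000, 19.0000], [-4.0000, 1.553740]].
det J = 85.3224.

85.3224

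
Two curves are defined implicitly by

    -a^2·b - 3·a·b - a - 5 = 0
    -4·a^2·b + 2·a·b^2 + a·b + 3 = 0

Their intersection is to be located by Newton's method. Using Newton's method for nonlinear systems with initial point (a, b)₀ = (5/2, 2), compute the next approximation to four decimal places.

At (5/2, 2): F = (-35.0000, -22.0000).
Jacobian J = [[-2·a·b - 3·b - 1, -a^2 - 3·a], [-8·a·b + 2·b^2 + b, -4·a^2 + 4·a·b + a]].
At the point, J = [[-17.0000, -13.7500], [-30.0000, -2.5000]] (det J = -370.0000).
Solving J·Δ = −F gives Δ = (-0.5811, -1.8270).
Then the next iterate is (a, b)₁ = (1.9189, 0.1730).

(1.9189, 0.1730)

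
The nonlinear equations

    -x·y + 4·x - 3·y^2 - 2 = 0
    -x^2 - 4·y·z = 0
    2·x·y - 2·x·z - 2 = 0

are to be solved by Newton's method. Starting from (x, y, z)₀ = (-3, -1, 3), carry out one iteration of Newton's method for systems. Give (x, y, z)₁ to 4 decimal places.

At (-3, -1, 3): F = (-20.0000, 3.0000, 22.0000).
Jacobian J = [[-y + 4, -x - 6·y, 0], [-2·x, -4·z, -4·y], [2·y - 2·z, 2·x, -2·x]].
At the point, J = [[5.0000, 9.0000, 0.0000], [6.0000, -12.0000, 4.0000], [-8.0000, -6.0000, 6.0000]] (det J = -852.0000).
Solving J·Δ = −F gives Δ = (1.8662, 1.1854, 0.0070).
Then the next iterate is (x, y, z)₁ = (-1.1338, 0.1854, 3.0070).

(-1.1338, 0.1854, 3.0070)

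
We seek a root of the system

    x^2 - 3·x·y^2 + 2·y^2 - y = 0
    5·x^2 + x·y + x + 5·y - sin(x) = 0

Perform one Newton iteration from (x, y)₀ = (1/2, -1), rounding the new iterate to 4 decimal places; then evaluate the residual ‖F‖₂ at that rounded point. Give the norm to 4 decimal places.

1.6333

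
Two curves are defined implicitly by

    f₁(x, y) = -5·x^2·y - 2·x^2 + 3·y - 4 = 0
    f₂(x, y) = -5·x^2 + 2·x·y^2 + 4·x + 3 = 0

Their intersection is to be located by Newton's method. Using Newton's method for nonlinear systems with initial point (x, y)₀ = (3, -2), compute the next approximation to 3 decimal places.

At (3, -2): F = (62.000, -6.000).
Jacobian J = [[-10·x·y - 4·x, -5·x^2 + 3], [-10·x + 2·y^2 + 4, 4·x·y]].
At the point, J = [[48.000, -42.000], [-18.000, -24.000]] (det J = -1908.000).
Solving J·Δ = −F gives Δ = (-0.912, 0.434).
Then the next iterate is (x, y)₁ = (2.088, -1.566).

(2.088, -1.566)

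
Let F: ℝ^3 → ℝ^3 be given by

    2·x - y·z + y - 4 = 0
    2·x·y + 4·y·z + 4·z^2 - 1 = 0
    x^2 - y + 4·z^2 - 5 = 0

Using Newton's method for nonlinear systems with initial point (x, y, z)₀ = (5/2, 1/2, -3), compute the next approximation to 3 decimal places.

(4.168, -0.842, -1.065)

At (5/2, 1/2, -3): F = (3.000, 31.500, 36.750).
Jacobian J = [[2, -z + 1, -y], [2·y, 2·x + 4·z, 4·y + 8·z], [2·x, -1, 8·z]].
At the point, J = [[2.000, 4.000, -0.500], [1.000, -7.000, -22.000], [5.000, -1.000, -24.000]] (det J = -69.000).
Solving J·Δ = −F gives Δ = (1.668, -1.342, 1.935).
Then the next iterate is (x, y, z)₁ = (4.168, -0.842, -1.065).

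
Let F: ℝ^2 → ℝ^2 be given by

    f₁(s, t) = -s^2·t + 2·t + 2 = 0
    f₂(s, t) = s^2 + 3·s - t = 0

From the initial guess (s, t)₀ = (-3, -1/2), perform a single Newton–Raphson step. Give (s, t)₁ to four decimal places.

At (-3, -1/2): F = (5.5000, 0.5000).
Jacobian J = [[-2·s·t, -s^2 + 2], [2·s + 3, -1]].
At the point, J = [[-3.0000, -7.0000], [-3.0000, -1.0000]] (det J = -18.0000).
Solving J·Δ = −F gives Δ = (-0.1111, 0.8333).
Then the next iterate is (s, t)₁ = (-3.1111, 0.3333).

(-3.1111, 0.3333)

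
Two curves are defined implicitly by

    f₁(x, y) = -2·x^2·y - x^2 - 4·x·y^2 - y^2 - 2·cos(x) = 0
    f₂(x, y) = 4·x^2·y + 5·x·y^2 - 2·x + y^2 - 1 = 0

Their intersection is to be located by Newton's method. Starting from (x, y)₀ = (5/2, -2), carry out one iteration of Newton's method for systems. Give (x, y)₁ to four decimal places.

At (5/2, -2): F = (-23.647713, -2.0000).
Jacobian J = [[-4·x·y - 2·x - 4·y^2 + 2·sin(x), -2·x^2 - 8·x·y - 2·y], [8·x·y + 5·y^2 - 2, 4·x^2 + 10·x·y + 2·y]].
At the point, J = [[0.196944, 31.5000], [-22.0000, -29.0000]] (det J = 687.288616).
Solving J·Δ = −F gives Δ = (-1.0895, 0.7575).
Then the next iterate is (x, y)₁ = (1.4105, -1.2425).

(1.4105, -1.2425)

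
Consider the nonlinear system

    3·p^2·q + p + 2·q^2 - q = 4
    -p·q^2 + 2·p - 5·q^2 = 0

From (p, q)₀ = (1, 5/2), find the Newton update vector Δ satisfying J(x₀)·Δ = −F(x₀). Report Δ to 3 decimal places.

(-0.021, -1.180)

At (1, 5/2): F = (14.500, -35.500).
Jacobian J = [[6·p·q + 1, 3·p^2 + 4·q - 1], [-q^2 + 2, -2·p·q - 10·q]].
At the point, J = [[16.000, 12.000], [-4.250, -30.000]] (det J = -429.000).
Solving J·Δ = −F gives Δ = (-0.021, -1.180).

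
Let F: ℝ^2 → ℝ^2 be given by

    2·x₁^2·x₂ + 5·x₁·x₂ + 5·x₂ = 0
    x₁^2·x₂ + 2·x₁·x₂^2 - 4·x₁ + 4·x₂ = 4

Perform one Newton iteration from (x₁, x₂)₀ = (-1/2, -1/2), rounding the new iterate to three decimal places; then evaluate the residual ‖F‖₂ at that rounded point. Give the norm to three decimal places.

At (-1/2, -1/2): F = (-1.500, -4.375).
Jacobian J = [[4·x₁·x₂ + 5·x₂, 2·x₁^2 + 5·x₁ + 5], [2·x₁·x₂ + 2·x₂^2 - 4, x₁^2 + 4·x₁·x₂ + 4]].
At the point, J = [[-1.500, 3.000], [-3.000, 5.250]] (det J = 1.125).
Solving J·Δ = −F gives Δ = (-4.667, -1.833).
Then the next iterate is (x₁, x₂)₁ = (-5.167, -2.333).
Re-evaluating at (-5.167, -2.333): F = (-75.96430, -111.19699), so ‖F‖₂ = 134.668.

134.668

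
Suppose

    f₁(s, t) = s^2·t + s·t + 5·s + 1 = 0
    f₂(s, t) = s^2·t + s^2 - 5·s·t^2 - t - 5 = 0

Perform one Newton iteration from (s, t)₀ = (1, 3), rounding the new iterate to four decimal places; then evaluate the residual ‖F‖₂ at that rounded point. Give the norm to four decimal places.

13.8404

At (1, 3): F = (12.0000, -49.0000).
Jacobian J = [[2·s·t + t + 5, s^2 + s], [2·s·t + 2·s - 5·t^2, s^2 - 10·s·t - 1]].
At the point, J = [[14.0000, 2.0000], [-37.0000, -30.0000]] (det J = -346.0000).
Solving J·Δ = −F gives Δ = (-0.7572, -0.6994).
Then the next iterate is (s, t)₁ = (0.2428, 2.3006).
Re-evaluating at (0.2428, 2.3006): F = (2.908210, -13.531435), so ‖F‖₂ = 13.8404.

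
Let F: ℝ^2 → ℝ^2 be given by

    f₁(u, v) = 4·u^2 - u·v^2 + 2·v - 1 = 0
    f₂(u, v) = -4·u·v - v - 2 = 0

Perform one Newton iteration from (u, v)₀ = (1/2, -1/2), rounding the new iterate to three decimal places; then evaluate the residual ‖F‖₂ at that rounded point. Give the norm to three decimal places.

0.333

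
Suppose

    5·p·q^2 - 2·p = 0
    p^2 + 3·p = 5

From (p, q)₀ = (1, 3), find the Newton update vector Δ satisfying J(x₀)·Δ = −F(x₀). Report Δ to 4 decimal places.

At (1, 3): F = (43.0000, -1.0000).
Jacobian J = [[5·q^2 - 2, 10·p·q], [2·p + 3, 0]].
At the point, J = [[43.0000, 30.0000], [5.0000, 0.0000]] (det J = -150.0000).
Solving J·Δ = −F gives Δ = (0.2000, -1.7200).

(0.2000, -1.7200)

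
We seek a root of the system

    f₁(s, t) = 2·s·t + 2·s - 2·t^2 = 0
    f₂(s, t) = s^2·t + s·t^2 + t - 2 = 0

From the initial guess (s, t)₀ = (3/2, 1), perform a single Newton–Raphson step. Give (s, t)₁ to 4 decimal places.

At (3/2, 1): F = (4.0000, 2.7500).
Jacobian J = [[2·t + 2, 2·s - 4·t], [2·s·t + t^2, s^2 + 2·s·t + 1]].
At the point, J = [[4.0000, -1.0000], [4.0000, 6.2500]] (det J = 29.0000).
Solving J·Δ = −F gives Δ = (-0.9569, 0.1724).
Then the next iterate is (s, t)₁ = (0.5431, 1.1724).

(0.5431, 1.1724)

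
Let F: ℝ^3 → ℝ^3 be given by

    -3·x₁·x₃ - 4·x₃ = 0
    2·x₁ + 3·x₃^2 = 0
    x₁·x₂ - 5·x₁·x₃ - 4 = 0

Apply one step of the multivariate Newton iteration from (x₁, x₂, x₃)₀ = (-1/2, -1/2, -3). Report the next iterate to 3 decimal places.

At (-1/2, -1/2, -3): F = (7.500, 26.000, -11.250).
Jacobian J = [[-3·x₃, 0, -3·x₁ - 4], [2, 0, 6·x₃], [x₂ - 5·x₃, x₁, -5·x₁]].
At the point, J = [[9.000, 0.000, -2.500], [2.000, 0.000, -18.000], [14.500, -0.500, 2.500]] (det J = -78.500).
Solving J·Δ = −F gives Δ = (-0.446, -28.455, 1.395).
Then the next iterate is (x₁, x₂, x₃)₁ = (-0.946, -28.955, -1.605).

(-0.946, -28.955, -1.605)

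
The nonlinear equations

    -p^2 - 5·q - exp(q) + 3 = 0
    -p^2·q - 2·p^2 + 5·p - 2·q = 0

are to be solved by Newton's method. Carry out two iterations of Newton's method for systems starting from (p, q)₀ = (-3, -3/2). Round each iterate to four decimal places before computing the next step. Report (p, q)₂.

(-5.3182, -4.3949)

At (-3, -3/2): F = (1.276870, -16.5000).
Jacobian J = [[-2·p, -exp(q) - 5], [-2·p·q - 4·p + 5, -p^2 - 2]].
At the point, J = [[6.0000, -5.223130], [8.0000, -11.0000]] (det J = -24.214959).
Solving J·Δ = −F gives Δ = (-4.1391, -4.5102).
Then the next iterate is (p, q)₁ = (-7.1391, -6.0102).
Round to (-7.1391, -6.0102) and repeat: F = (-17.918202, 180.711756), J = [[14.2782, -5.002454], [-52.258438, -52.966749]].
Δ = (1.8209, 1.6153), so (p, q)₂ = (-5.3182, -4.3949).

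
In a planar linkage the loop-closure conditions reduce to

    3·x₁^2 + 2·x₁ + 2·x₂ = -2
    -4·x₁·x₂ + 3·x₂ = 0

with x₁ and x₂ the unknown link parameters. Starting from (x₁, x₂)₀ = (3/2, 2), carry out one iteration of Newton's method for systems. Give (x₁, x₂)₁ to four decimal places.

(-0.5735, 5.5294)

At (3/2, 2): F = (15.7500, -6.0000).
Jacobian J = [[6·x₁ + 2, 2], [-4·x₂, -4·x₁ + 3]].
At the point, J = [[11.0000, 2.0000], [-8.0000, -3.0000]] (det J = -17.0000).
Solving J·Δ = −F gives Δ = (-2.0735, 3.5294).
Then the next iterate is (x₁, x₂)₁ = (-0.5735, 5.5294).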